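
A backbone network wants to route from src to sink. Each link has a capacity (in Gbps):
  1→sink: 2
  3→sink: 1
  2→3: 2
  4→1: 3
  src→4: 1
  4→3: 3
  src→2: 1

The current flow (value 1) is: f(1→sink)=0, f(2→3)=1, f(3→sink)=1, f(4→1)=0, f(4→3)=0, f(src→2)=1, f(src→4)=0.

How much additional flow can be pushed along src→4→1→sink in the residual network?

Residual capacities along the path: src→4: 1, 4→1: 3, 1→sink: 2.
Minimum is 1.

1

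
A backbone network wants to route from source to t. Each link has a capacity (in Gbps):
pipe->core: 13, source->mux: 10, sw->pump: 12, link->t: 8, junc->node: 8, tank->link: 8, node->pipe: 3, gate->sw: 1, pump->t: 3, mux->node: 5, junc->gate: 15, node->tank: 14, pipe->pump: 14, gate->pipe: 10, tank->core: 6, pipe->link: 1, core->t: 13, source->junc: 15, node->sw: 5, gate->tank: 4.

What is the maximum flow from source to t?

Augment source->mux->node->tank->core->t: bottleneck 5. Total 5.
Augment source->junc->node->tank->core->t: bottleneck 1. Total 6.
Augment source->junc->node->tank->link->t: bottleneck 7. Total 13.
Augment source->junc->gate->sw->pump->t: bottleneck 1. Total 14.
Augment source->junc->gate->tank->link->t: bottleneck 1. Total 15.
Augment source->junc->gate->pipe->core->t: bottleneck 5. Total 20.
No augmenting path remains in the residual graph.

20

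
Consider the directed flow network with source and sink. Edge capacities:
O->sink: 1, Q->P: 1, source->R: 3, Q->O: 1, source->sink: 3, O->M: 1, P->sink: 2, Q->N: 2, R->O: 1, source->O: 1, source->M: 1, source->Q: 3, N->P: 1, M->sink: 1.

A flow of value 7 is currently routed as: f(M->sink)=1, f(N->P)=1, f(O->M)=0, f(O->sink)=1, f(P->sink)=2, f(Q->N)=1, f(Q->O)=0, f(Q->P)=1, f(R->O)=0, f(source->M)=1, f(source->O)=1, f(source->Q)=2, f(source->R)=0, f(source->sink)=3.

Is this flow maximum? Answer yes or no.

Residual reachable from source: {M, N, O, Q, R, source}; sink is not reachable.
Saturated cut: source->sink, Q->P, O->sink, N->P, M->sink with total capacity 7 = current flow value. Flow is maximum.

Yes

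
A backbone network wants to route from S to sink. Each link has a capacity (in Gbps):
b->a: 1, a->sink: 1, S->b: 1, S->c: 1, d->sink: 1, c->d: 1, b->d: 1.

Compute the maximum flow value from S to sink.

2

Augment S->b->a->sink: bottleneck 1. Total 1.
Augment S->c->d->sink: bottleneck 1. Total 2.
No augmenting path remains in the residual graph.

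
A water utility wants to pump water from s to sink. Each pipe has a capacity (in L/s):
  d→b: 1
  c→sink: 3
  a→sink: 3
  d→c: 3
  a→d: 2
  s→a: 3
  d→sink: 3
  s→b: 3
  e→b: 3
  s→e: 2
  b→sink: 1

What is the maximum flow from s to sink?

Augment s→a→sink: bottleneck 3. Total 3.
Augment s→b→sink: bottleneck 1. Total 4.
No augmenting path remains in the residual graph.

4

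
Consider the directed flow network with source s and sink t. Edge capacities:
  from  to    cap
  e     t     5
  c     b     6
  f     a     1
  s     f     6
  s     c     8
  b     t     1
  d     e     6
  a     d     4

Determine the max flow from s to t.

Augment s->c->b->t: bottleneck 1. Total 1.
Augment s->f->a->d->e->t: bottleneck 1. Total 2.
No augmenting path remains in the residual graph.

2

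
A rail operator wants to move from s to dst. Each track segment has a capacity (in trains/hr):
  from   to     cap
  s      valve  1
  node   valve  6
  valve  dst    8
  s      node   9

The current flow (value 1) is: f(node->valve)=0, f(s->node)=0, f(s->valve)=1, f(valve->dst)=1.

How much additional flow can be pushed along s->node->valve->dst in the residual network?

6

Residual capacities along the path: s->node: 9, node->valve: 6, valve->dst: 7.
Minimum is 6.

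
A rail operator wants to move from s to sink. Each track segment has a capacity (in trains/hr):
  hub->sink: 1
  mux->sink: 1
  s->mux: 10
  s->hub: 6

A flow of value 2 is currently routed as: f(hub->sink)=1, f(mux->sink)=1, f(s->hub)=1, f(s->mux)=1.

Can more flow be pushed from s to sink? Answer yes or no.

Residual reachable from s: {hub, mux, s}; sink is not reachable.
Saturated cut: hub->sink, mux->sink with total capacity 2 = current flow value. Flow is maximum.

No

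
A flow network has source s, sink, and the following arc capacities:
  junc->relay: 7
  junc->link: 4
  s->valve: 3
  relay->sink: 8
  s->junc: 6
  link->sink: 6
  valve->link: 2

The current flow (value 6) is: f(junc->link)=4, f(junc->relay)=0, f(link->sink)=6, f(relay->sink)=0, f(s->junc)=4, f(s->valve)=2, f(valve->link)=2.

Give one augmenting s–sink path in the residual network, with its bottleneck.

Residual along s->junc->relay->sink: s->junc: 2, junc->relay: 7, relay->sink: 8.
Bottleneck = min = 2.

s->junc->relay->sink, bottleneck 2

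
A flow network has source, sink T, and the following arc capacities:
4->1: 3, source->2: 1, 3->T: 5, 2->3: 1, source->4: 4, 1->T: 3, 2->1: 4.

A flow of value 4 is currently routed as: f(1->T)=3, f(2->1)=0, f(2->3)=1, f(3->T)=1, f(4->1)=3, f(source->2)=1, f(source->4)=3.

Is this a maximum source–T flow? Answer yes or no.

Yes

Residual reachable from source: {4, source}; T is not reachable.
Saturated cut: source->2, 4->1 with total capacity 4 = current flow value. Flow is maximum.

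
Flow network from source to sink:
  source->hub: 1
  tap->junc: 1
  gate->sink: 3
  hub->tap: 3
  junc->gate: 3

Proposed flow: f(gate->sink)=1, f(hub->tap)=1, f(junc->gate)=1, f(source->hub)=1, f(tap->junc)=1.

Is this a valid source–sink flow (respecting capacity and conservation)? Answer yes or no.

Every edge has 0 ≤ f(e) ≤ cap(e).
At each intermediate node, inflow equals outflow.

Yes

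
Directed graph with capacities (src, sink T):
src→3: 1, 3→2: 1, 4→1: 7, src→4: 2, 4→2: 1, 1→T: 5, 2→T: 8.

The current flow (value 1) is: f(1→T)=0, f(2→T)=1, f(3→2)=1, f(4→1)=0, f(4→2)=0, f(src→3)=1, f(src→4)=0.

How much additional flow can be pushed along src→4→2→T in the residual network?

Residual capacities along the path: src→4: 2, 4→2: 1, 2→T: 7.
Minimum is 1.

1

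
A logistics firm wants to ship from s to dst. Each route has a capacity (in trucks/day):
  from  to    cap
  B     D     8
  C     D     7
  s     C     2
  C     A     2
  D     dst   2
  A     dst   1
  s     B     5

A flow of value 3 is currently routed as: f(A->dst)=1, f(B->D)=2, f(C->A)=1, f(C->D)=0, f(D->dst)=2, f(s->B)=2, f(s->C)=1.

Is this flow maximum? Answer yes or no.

Residual reachable from s: {A, B, C, D, s}; dst is not reachable.
Saturated cut: D->dst, A->dst with total capacity 3 = current flow value. Flow is maximum.

Yes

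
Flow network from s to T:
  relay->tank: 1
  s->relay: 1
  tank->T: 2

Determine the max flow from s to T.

Augment s->relay->tank->T: bottleneck 1. Total 1.
No augmenting path remains in the residual graph.

1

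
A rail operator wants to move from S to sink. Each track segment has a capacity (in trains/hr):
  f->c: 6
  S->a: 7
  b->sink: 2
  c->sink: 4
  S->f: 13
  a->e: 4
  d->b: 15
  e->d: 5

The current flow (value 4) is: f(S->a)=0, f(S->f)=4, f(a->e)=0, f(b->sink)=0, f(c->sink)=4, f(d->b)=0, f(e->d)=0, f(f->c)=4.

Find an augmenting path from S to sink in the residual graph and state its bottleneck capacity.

Residual along S->a->e->d->b->sink: S->a: 7, a->e: 4, e->d: 5, d->b: 15, b->sink: 2.
Bottleneck = min = 2.

S->a->e->d->b->sink, bottleneck 2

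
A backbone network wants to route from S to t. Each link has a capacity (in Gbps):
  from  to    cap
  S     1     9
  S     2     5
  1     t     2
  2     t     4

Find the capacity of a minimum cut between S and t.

Max flow = 6 (via 2 augmenting paths).
In the residual at optimum, the set reachable from S is {1, 2, S}.
Cut edges: 2->t (cap 4), 1->t (cap 2). Sum = 6.

6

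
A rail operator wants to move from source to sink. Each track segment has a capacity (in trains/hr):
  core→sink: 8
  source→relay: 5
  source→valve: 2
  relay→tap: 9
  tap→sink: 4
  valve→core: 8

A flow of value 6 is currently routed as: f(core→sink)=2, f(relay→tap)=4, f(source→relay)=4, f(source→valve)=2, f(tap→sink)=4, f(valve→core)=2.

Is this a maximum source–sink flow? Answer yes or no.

Yes

Residual reachable from source: {relay, source, tap}; sink is not reachable.
Saturated cut: source→valve, tap→sink with total capacity 6 = current flow value. Flow is maximum.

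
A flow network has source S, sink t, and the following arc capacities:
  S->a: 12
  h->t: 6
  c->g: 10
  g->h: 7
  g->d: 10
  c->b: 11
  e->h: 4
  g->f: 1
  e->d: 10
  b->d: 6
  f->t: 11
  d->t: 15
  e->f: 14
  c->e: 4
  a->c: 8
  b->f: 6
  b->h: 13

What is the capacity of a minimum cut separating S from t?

8

Max flow = 8 (via 2 augmenting paths).
In the residual at optimum, the set reachable from S is {S, a}.
Cut edges: a->c (cap 8). Sum = 8.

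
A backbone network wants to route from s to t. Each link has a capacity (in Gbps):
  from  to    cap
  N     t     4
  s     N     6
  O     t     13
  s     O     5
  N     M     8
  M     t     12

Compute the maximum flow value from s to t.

11

Augment s->N->t: bottleneck 4. Total 4.
Augment s->O->t: bottleneck 5. Total 9.
Augment s->N->M->t: bottleneck 2. Total 11.
No augmenting path remains in the residual graph.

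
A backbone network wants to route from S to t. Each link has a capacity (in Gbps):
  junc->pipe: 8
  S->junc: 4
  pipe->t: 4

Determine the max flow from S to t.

4

Augment S->junc->pipe->t: bottleneck 4. Total 4.
No augmenting path remains in the residual graph.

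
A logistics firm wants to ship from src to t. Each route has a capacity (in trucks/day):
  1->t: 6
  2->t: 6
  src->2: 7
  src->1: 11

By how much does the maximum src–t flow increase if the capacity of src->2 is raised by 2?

Original max flow = 12.
Edge src->2 does not cross the min cut (source side {1, 2, src}), so extra capacity there cannot help.
New max flow = 12. Increase = 0.

0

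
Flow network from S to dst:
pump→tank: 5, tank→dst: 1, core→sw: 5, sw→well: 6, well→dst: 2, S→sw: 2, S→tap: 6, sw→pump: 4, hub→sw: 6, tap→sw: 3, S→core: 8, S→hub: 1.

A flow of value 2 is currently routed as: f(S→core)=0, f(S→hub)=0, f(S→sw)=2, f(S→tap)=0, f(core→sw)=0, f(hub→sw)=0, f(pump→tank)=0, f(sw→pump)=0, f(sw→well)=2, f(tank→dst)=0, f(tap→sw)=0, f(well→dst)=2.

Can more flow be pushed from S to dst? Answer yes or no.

Residual path S→core→sw→pump→tank→dst has bottleneck 1 > 0.
Pushing 1 along it raises the flow to 3, so the given flow is not maximum.

Yes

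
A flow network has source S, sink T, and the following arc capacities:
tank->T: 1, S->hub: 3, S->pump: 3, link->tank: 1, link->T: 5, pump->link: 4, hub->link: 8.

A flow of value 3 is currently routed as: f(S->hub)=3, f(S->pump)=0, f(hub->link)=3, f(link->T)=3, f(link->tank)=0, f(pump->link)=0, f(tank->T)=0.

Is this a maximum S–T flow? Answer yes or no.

No

Residual path S->pump->link->T has bottleneck 2 > 0.
Pushing 2 along it raises the flow to 5, so the given flow is not maximum.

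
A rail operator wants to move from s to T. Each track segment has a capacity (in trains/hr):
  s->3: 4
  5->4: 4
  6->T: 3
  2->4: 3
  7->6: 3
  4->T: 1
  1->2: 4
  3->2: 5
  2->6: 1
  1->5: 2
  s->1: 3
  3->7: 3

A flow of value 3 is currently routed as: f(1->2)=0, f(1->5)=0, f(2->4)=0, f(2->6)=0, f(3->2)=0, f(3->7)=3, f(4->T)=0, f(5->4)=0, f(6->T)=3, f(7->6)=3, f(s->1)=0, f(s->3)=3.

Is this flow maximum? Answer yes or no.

No

Residual path s->3->2->4->T has bottleneck 1 > 0.
Pushing 1 along it raises the flow to 4, so the given flow is not maximum.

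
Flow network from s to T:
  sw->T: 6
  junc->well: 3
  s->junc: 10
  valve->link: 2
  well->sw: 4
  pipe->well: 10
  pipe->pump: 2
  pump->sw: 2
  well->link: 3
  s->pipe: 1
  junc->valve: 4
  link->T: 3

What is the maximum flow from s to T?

6

Augment s->junc->valve->link->T: bottleneck 2. Total 2.
Augment s->junc->well->link->T: bottleneck 1. Total 3.
Augment s->junc->well->sw->T: bottleneck 2. Total 5.
Augment s->pipe->well->sw->T: bottleneck 1. Total 6.
No augmenting path remains in the residual graph.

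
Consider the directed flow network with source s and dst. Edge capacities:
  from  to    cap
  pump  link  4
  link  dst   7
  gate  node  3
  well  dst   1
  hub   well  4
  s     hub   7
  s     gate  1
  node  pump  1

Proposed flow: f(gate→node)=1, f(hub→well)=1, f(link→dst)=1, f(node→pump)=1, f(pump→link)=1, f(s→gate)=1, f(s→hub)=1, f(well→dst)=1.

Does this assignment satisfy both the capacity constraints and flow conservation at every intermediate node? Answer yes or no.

Yes

Every edge has 0 ≤ f(e) ≤ cap(e).
At each intermediate node, inflow equals outflow.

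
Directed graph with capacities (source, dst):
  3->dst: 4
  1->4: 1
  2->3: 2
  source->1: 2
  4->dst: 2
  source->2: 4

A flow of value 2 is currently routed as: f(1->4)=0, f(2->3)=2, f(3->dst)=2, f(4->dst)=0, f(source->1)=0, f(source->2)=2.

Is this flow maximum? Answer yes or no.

No

Residual path source->1->4->dst has bottleneck 1 > 0.
Pushing 1 along it raises the flow to 3, so the given flow is not maximum.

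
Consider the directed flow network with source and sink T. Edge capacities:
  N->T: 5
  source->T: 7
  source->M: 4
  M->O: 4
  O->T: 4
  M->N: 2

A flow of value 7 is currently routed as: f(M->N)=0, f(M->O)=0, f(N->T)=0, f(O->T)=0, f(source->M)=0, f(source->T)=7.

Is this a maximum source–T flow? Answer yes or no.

No

Residual path source->M->O->T has bottleneck 4 > 0.
Pushing 4 along it raises the flow to 11, so the given flow is not maximum.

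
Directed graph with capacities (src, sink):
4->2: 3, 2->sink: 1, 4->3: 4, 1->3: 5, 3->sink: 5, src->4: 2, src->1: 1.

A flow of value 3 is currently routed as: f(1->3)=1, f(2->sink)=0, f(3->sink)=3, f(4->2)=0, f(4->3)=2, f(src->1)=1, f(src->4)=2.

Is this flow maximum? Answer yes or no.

Residual reachable from src: {src}; sink is not reachable.
Saturated cut: src->1, src->4 with total capacity 3 = current flow value. Flow is maximum.

Yes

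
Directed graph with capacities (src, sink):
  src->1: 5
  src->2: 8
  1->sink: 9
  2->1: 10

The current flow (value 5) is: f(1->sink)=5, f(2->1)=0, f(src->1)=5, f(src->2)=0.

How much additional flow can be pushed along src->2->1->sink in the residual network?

4

Residual capacities along the path: src->2: 8, 2->1: 10, 1->sink: 4.
Minimum is 4.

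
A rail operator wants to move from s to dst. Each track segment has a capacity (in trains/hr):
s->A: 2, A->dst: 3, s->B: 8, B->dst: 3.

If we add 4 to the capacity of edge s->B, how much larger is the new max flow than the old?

Original max flow = 5.
Edge s->B does not cross the min cut (source side {B, s}), so extra capacity there cannot help.
New max flow = 5. Increase = 0.

0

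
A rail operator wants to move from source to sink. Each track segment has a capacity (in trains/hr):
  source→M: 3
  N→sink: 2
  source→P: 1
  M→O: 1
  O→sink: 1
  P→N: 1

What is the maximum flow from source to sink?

Augment source→P→N→sink: bottleneck 1. Total 1.
Augment source→M→O→sink: bottleneck 1. Total 2.
No augmenting path remains in the residual graph.

2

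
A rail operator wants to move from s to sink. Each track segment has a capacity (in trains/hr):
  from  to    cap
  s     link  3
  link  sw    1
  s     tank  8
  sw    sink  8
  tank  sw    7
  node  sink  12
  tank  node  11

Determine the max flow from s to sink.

9

Augment s→tank→node→sink: bottleneck 8. Total 8.
Augment s→link→sw→sink: bottleneck 1. Total 9.
No augmenting path remains in the residual graph.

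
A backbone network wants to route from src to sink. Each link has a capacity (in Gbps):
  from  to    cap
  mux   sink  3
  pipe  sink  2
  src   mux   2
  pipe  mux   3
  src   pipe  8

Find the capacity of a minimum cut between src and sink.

5

Max flow = 5 (via 3 augmenting paths).
In the residual at optimum, the set reachable from src is {mux, pipe, src}.
Cut edges: pipe→sink (cap 2), mux→sink (cap 3). Sum = 5.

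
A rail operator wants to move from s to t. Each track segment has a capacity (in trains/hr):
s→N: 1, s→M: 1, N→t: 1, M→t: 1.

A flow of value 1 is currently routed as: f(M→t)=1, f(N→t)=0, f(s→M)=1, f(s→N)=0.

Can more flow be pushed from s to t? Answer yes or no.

Yes

Residual path s→N→t has bottleneck 1 > 0.
Pushing 1 along it raises the flow to 2, so the given flow is not maximum.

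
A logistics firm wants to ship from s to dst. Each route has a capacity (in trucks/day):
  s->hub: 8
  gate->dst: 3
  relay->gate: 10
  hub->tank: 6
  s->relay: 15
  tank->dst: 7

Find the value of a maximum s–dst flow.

9

Augment s->hub->tank->dst: bottleneck 6. Total 6.
Augment s->relay->gate->dst: bottleneck 3. Total 9.
No augmenting path remains in the residual graph.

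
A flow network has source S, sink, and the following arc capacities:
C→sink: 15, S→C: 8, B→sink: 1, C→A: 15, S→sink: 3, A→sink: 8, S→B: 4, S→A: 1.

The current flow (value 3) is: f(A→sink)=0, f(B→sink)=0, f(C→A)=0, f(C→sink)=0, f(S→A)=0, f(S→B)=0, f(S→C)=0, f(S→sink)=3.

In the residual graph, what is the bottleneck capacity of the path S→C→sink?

Residual capacities along the path: S→C: 8, C→sink: 15.
Minimum is 8.

8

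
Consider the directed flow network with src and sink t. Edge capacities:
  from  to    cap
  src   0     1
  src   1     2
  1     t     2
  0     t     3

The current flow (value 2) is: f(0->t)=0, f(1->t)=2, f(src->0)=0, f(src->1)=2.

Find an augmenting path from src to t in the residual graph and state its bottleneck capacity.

Residual along src->0->t: src->0: 1, 0->t: 3.
Bottleneck = min = 1.

src->0->t, bottleneck 1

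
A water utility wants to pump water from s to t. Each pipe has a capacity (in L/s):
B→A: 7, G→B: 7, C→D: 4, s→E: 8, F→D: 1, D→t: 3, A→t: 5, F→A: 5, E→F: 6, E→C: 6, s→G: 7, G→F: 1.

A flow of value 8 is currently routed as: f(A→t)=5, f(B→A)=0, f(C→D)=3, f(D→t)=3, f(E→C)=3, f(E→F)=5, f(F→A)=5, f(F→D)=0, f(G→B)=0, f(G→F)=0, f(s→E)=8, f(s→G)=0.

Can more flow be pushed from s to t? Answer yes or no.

Residual reachable from s: {A, B, C, D, E, F, G, s}; t is not reachable.
Saturated cut: D→t, A→t with total capacity 8 = current flow value. Flow is maximum.

No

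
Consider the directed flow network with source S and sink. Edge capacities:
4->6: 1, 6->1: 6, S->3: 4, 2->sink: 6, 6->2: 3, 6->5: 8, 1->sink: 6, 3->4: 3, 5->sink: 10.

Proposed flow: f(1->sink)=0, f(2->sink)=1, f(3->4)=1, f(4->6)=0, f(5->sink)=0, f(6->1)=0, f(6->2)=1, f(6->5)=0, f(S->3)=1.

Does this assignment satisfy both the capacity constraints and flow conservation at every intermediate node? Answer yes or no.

Conservation fails at 4: inflow 1 ≠ outflow 0.

No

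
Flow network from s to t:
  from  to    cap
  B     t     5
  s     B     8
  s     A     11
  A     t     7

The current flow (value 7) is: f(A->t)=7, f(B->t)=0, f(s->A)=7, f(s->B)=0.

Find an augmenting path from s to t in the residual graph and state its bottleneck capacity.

s->B->t, bottleneck 5

Residual along s->B->t: s->B: 8, B->t: 5.
Bottleneck = min = 5.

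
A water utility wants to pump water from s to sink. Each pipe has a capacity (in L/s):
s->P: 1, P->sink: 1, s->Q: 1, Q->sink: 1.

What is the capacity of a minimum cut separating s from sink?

Max flow = 2 (via 2 augmenting paths).
In the residual at optimum, the set reachable from s is {s}.
Cut edges: s->Q (cap 1), s->P (cap 1). Sum = 2.

2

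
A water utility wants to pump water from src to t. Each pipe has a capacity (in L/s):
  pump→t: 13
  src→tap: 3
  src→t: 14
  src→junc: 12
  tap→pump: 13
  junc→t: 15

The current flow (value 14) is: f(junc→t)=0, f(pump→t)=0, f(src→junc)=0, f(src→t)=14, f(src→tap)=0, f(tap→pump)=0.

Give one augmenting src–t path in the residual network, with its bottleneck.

src→junc→t, bottleneck 12

Residual along src→junc→t: src→junc: 12, junc→t: 15.
Bottleneck = min = 12.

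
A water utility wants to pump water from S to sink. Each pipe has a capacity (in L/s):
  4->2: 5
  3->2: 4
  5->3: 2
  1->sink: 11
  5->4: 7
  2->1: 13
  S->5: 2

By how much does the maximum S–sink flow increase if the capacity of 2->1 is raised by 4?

0

Original max flow = 2.
Edge 2->1 does not cross the min cut (source side {S}), so extra capacity there cannot help.
New max flow = 2. Increase = 0.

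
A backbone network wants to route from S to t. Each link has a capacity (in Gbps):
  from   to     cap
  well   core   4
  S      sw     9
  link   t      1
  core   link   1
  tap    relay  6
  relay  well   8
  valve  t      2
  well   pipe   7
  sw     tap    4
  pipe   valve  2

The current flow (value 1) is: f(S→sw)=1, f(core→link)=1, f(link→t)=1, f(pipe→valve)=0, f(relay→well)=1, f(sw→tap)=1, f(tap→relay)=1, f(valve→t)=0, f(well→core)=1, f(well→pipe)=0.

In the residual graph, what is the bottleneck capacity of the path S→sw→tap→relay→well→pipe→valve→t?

Residual capacities along the path: S→sw: 8, sw→tap: 3, tap→relay: 5, relay→well: 7, well→pipe: 7, pipe→valve: 2, valve→t: 2.
Minimum is 2.

2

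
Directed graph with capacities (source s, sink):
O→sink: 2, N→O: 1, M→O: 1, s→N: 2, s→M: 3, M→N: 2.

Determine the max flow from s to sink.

Augment s→M→O→sink: bottleneck 1. Total 1.
Augment s→N→O→sink: bottleneck 1. Total 2.
No augmenting path remains in the residual graph.

2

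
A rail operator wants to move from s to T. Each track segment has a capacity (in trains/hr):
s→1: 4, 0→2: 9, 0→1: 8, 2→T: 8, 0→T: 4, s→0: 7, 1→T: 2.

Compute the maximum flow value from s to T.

Augment s→0→T: bottleneck 4. Total 4.
Augment s→1→T: bottleneck 2. Total 6.
Augment s→0→2→T: bottleneck 3. Total 9.
No augmenting path remains in the residual graph.

9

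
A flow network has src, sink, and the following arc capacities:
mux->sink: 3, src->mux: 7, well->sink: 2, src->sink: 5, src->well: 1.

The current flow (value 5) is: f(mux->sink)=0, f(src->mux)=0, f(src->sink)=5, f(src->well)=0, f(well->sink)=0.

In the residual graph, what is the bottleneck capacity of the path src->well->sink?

Residual capacities along the path: src->well: 1, well->sink: 2.
Minimum is 1.

1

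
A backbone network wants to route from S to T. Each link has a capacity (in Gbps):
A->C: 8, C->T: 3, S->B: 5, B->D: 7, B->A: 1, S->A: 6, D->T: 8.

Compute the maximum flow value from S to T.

8

Augment S->B->D->T: bottleneck 5. Total 5.
Augment S->A->C->T: bottleneck 3. Total 8.
No augmenting path remains in the residual graph.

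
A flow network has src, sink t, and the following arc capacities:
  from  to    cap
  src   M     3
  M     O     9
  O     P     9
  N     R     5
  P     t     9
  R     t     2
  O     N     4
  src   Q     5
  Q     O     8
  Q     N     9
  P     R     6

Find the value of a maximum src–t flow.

8

Augment src→M→O→P→t: bottleneck 3. Total 3.
Augment src→Q→O→P→t: bottleneck 5. Total 8.
No augmenting path remains in the residual graph.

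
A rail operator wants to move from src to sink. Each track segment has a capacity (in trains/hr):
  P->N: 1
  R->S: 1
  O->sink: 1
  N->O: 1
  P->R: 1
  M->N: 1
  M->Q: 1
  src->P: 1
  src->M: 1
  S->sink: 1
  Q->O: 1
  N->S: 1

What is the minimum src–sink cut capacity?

Max flow = 2 (via 2 augmenting paths).
In the residual at optimum, the set reachable from src is {src}.
Cut edges: src->M (cap 1), src->P (cap 1). Sum = 2.

2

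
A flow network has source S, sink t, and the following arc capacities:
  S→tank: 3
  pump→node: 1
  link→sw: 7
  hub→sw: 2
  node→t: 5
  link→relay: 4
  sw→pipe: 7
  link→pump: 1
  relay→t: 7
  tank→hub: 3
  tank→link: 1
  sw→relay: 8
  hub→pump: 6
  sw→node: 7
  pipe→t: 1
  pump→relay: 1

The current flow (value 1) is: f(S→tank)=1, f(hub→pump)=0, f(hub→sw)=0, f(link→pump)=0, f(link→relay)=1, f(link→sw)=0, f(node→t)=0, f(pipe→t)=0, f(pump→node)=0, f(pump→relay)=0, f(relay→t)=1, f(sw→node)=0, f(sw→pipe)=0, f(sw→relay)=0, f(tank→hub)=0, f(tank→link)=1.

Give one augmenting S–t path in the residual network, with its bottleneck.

Residual along S→tank→hub→pump→node→t: S→tank: 2, tank→hub: 3, hub→pump: 6, pump→node: 1, node→t: 5.
Bottleneck = min = 1.

S→tank→hub→pump→node→t, bottleneck 1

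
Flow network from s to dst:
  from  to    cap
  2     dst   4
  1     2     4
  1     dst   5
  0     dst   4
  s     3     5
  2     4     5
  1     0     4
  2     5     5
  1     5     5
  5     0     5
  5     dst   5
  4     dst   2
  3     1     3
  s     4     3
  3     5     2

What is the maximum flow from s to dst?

7

Augment s->4->dst: bottleneck 2. Total 2.
Augment s->3->1->dst: bottleneck 3. Total 5.
Augment s->3->5->dst: bottleneck 2. Total 7.
No augmenting path remains in the residual graph.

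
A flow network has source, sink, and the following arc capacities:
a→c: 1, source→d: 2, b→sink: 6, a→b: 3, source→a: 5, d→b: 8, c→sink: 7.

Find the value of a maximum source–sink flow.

6

Augment source→a→c→sink: bottleneck 1. Total 1.
Augment source→a→b→sink: bottleneck 3. Total 4.
Augment source→d→b→sink: bottleneck 2. Total 6.
No augmenting path remains in the residual graph.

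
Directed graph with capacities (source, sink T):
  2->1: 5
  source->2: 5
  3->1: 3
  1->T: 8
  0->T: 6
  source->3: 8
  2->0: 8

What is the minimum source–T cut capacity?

Max flow = 8 (via 2 augmenting paths).
In the residual at optimum, the set reachable from source is {3, source}.
Cut edges: source->2 (cap 5), 3->1 (cap 3). Sum = 8.

8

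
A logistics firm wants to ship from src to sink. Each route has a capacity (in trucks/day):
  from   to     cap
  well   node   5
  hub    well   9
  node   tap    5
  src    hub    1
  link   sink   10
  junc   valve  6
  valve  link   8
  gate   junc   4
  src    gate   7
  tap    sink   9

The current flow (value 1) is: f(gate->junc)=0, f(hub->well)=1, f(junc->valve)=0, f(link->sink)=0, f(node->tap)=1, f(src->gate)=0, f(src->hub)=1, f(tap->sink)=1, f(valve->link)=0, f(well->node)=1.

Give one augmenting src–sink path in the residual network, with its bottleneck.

src->gate->junc->valve->link->sink, bottleneck 4

Residual along src->gate->junc->valve->link->sink: src->gate: 7, gate->junc: 4, junc->valve: 6, valve->link: 8, link->sink: 10.
Bottleneck = min = 4.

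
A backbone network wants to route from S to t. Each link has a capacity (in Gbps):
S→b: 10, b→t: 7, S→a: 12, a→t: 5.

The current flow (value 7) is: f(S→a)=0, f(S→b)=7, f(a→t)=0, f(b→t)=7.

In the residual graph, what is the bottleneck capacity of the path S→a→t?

Residual capacities along the path: S→a: 12, a→t: 5.
Minimum is 5.

5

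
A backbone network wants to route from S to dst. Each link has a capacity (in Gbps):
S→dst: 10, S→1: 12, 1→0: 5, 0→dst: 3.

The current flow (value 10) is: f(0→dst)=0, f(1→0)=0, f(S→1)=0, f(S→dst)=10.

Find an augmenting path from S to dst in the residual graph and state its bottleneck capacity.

S→1→0→dst, bottleneck 3

Residual along S→1→0→dst: S→1: 12, 1→0: 5, 0→dst: 3.
Bottleneck = min = 3.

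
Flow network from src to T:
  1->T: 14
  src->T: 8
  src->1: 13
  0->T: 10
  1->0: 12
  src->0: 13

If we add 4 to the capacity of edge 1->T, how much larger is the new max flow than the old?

Original max flow = 31.
Edge 1->T does not cross the min cut (source side {0, src}), so extra capacity there cannot help.
New max flow = 31. Increase = 0.

0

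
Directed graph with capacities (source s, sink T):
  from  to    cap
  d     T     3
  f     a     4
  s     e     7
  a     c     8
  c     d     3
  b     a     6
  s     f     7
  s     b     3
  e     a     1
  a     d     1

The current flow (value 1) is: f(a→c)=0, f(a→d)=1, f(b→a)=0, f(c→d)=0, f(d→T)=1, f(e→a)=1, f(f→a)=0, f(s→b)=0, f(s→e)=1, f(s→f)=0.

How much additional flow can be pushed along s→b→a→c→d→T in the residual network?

Residual capacities along the path: s→b: 3, b→a: 6, a→c: 8, c→d: 3, d→T: 2.
Minimum is 2.

2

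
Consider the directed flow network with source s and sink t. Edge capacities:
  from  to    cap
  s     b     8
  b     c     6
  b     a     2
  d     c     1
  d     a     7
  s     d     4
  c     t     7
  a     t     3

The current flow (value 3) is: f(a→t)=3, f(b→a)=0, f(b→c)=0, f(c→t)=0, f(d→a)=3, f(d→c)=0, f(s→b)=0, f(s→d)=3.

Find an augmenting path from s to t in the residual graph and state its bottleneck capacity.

s→d→c→t, bottleneck 1

Residual along s→d→c→t: s→d: 1, d→c: 1, c→t: 7.
Bottleneck = min = 1.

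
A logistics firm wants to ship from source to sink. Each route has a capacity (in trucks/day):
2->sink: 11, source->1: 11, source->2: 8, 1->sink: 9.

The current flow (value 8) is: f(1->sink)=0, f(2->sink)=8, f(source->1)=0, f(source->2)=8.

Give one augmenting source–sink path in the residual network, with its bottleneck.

source->1->sink, bottleneck 9

Residual along source->1->sink: source->1: 11, 1->sink: 9.
Bottleneck = min = 9.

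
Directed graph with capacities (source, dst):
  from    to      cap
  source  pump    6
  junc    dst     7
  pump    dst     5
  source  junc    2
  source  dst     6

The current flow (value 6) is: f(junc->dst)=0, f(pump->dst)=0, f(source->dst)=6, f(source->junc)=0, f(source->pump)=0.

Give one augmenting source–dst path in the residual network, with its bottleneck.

Residual along source->junc->dst: source->junc: 2, junc->dst: 7.
Bottleneck = min = 2.

source->junc->dst, bottleneck 2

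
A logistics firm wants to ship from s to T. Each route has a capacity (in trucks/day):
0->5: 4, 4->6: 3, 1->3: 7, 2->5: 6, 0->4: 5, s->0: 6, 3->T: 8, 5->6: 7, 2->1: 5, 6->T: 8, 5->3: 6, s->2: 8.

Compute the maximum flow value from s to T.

14

Augment s->2->1->3->T: bottleneck 5. Total 5.
Augment s->2->5->3->T: bottleneck 3. Total 8.
Augment s->0->5->6->T: bottleneck 4. Total 12.
Augment s->0->4->6->T: bottleneck 2. Total 14.
No augmenting path remains in the residual graph.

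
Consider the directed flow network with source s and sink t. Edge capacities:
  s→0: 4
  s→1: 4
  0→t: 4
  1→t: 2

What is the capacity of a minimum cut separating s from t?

Max flow = 6 (via 2 augmenting paths).
In the residual at optimum, the set reachable from s is {1, s}.
Cut edges: s→0 (cap 4), 1→t (cap 2). Sum = 6.

6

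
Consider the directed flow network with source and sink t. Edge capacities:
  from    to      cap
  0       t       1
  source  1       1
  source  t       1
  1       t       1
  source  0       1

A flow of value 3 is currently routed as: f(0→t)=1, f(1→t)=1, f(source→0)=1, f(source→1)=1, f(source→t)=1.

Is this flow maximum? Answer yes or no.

Yes

Residual reachable from source: {source}; t is not reachable.
Saturated cut: source→1, source→0, source→t with total capacity 3 = current flow value. Flow is maximum.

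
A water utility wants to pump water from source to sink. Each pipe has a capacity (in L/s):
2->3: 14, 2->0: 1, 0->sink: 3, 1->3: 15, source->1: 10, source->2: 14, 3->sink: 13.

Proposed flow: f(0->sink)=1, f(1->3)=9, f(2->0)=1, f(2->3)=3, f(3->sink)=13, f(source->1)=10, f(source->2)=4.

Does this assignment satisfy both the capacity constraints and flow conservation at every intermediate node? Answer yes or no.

No

Conservation fails at 1: inflow 10 ≠ outflow 9.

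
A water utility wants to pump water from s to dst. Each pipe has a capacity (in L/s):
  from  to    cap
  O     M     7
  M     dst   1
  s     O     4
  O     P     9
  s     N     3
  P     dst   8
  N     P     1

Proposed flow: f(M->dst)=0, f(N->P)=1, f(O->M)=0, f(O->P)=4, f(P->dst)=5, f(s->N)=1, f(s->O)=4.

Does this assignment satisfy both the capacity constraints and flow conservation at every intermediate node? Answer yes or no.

Yes

Every edge has 0 ≤ f(e) ≤ cap(e).
At each intermediate node, inflow equals outflow.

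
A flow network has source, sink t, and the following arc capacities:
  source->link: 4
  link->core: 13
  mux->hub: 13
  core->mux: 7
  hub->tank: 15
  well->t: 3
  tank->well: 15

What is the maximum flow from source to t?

Augment source->link->core->mux->hub->tank->well->t: bottleneck 3. Total 3.
No augmenting path remains in the residual graph.

3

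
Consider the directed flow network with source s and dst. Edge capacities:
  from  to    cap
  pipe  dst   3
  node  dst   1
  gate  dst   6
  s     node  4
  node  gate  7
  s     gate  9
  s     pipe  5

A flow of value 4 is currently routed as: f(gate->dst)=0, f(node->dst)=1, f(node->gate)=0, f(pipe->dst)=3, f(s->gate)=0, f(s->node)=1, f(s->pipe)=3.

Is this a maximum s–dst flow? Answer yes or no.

No

Residual path s->gate->dst has bottleneck 6 > 0.
Pushing 6 along it raises the flow to 10, so the given flow is not maximum.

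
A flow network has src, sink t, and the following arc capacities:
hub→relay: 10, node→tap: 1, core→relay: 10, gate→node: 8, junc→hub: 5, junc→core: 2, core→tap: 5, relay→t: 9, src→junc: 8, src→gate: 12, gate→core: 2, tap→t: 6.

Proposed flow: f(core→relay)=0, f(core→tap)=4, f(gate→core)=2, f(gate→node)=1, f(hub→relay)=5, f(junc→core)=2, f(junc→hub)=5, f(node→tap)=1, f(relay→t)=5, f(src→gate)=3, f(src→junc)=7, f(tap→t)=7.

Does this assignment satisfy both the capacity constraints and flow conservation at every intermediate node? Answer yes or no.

No

Capacity violated on tap→t: flow 7 > capacity 6.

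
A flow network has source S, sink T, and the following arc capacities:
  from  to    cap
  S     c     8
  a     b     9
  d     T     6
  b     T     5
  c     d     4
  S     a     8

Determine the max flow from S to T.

9

Augment S→a→b→T: bottleneck 5. Total 5.
Augment S→c→d→T: bottleneck 4. Total 9.
No augmenting path remains in the residual graph.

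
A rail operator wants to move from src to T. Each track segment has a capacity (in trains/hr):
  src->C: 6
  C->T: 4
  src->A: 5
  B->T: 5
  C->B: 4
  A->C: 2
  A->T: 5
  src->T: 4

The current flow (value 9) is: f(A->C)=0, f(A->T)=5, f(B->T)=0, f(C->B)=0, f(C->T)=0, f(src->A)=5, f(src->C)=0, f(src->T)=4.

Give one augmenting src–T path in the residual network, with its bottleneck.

Residual along src->C->T: src->C: 6, C->T: 4.
Bottleneck = min = 4.

src->C->T, bottleneck 4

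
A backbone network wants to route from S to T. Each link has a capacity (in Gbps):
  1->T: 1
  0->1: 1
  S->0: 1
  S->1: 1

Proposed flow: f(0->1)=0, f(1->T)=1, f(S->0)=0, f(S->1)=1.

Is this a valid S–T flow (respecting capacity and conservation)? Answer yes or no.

Every edge has 0 ≤ f(e) ≤ cap(e).
At each intermediate node, inflow equals outflow.

Yes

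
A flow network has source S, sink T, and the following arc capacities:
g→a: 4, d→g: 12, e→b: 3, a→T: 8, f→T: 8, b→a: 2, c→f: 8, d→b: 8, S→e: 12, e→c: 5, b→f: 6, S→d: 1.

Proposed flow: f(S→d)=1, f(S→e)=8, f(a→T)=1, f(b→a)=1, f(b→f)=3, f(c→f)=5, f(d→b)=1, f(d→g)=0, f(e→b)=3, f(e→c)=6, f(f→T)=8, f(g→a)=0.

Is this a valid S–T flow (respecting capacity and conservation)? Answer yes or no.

Capacity violated on e→c: flow 6 > capacity 5.

No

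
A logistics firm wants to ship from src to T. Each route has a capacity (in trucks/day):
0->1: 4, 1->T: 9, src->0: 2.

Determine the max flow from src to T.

Augment src->0->1->T: bottleneck 2. Total 2.
No augmenting path remains in the residual graph.

2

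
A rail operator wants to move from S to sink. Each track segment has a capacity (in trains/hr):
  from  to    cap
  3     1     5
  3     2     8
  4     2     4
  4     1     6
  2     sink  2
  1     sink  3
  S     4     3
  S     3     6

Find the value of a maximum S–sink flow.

5

Augment S->3->2->sink: bottleneck 2. Total 2.
Augment S->3->1->sink: bottleneck 3. Total 5.
No augmenting path remains in the residual graph.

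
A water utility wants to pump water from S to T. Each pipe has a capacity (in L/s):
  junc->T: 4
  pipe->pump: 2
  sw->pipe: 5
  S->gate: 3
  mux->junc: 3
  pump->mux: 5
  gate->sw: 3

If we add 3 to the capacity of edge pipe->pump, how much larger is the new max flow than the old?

1

Original max flow = 2.
After raising cap(pipe->pump), augmenting paths through that edge carry 1 more unit.
New max flow = 3. Increase = 1.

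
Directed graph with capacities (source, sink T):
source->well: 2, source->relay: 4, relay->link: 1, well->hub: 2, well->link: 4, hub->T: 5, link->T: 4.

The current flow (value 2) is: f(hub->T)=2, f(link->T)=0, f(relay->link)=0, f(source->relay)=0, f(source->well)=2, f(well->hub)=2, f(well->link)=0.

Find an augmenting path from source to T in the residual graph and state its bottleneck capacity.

Residual along source->relay->link->T: source->relay: 4, relay->link: 1, link->T: 4.
Bottleneck = min = 1.

source->relay->link->T, bottleneck 1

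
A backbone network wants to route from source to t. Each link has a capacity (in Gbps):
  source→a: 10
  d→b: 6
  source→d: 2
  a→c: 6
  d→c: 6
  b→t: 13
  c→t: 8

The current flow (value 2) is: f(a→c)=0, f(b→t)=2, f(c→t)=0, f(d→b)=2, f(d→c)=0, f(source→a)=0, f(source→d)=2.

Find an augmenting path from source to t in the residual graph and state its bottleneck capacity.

source→a→c→t, bottleneck 6

Residual along source→a→c→t: source→a: 10, a→c: 6, c→t: 8.
Bottleneck = min = 6.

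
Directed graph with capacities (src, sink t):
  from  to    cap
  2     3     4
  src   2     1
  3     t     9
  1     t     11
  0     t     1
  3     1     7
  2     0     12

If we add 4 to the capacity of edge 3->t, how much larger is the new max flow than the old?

Original max flow = 1.
Edge 3->t does not cross the min cut (source side {src}), so extra capacity there cannot help.
New max flow = 1. Increase = 0.

0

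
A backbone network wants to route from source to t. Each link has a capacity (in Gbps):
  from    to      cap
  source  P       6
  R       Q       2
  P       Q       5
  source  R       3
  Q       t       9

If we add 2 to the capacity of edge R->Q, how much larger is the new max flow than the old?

Original max flow = 7.
After raising cap(R->Q), augmenting paths through that edge carry 1 more unit.
New max flow = 8. Increase = 1.

1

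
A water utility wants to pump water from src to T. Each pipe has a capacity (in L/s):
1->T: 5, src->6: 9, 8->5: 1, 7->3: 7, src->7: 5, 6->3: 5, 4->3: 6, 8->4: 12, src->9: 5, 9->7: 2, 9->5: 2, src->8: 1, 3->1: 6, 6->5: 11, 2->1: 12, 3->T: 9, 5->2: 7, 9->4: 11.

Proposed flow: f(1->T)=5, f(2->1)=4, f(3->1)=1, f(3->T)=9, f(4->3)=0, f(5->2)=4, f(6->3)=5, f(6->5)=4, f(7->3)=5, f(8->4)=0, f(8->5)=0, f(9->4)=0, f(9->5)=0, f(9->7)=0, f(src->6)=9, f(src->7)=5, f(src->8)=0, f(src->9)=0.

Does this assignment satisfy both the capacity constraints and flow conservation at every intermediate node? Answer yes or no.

Every edge has 0 ≤ f(e) ≤ cap(e).
At each intermediate node, inflow equals outflow.

Yes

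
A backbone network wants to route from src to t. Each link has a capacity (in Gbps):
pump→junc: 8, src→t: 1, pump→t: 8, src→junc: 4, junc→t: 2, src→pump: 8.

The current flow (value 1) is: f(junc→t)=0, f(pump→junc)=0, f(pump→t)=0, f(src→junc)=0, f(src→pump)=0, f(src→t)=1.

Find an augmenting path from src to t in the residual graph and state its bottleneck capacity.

src→pump→t, bottleneck 8

Residual along src→pump→t: src→pump: 8, pump→t: 8.
Bottleneck = min = 8.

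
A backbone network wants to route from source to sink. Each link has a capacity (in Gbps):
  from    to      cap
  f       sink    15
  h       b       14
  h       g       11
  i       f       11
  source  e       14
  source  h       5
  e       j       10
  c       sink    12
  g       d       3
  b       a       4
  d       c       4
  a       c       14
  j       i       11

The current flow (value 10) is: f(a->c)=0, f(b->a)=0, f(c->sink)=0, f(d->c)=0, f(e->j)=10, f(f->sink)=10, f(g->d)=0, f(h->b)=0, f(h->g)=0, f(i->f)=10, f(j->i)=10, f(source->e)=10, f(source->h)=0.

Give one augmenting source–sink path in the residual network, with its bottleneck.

source->h->b->a->c->sink, bottleneck 4

Residual along source->h->b->a->c->sink: source->h: 5, h->b: 14, b->a: 4, a->c: 14, c->sink: 12.
Bottleneck = min = 4.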